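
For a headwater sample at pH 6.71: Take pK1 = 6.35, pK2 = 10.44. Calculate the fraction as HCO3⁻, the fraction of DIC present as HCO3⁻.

α₁ = 0.696

α₁ = 1 / (1 + [H⁺]/K1 + K2/[H⁺]) = 1 / (1 + 10^-0.36 + 10^-3.73)
   = 1 / (1 + 0.43652 + 0.00018621) = 1/1.4367 = 0.6960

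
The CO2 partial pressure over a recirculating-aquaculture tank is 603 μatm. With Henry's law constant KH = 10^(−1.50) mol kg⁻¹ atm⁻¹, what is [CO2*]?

KH = 10^(−1.50) = 3.162×10^-2 mol kg⁻¹ atm⁻¹
[CO2*] = KH · pCO2 = 3.162×10^-2 × 603×10^-6 atm = 1.91×10^-5 mol/kg

[CO2*] = 19.1 μmol/kg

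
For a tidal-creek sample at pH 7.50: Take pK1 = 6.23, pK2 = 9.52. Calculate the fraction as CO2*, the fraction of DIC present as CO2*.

α₀ = 0.0505

α₀ = 1 / (1 + K1/[H⁺] + K1K2/[H⁺]²) = 1 / (1 + 10^+1.27 + 10^-0.75)
   = 1 / (1 + 18.621 + 0.17783) = 1/19.799 = 0.05051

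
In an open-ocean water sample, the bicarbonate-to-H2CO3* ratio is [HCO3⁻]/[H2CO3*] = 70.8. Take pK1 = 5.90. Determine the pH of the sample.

From K1 = [H⁺][HCO3⁻]/[H2CO3*]:  pH = pK1 + log₁₀([HCO3⁻]/[H2CO3*])
log₁₀(70.8) = +1.850
pH = 5.90 + (+1.850) = 7.75

pH = 7.75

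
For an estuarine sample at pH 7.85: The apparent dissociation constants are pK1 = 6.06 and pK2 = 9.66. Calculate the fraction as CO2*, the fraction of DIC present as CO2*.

α₀ = 1 / (1 + K1/[H⁺] + K1K2/[H⁺]²) = 1 / (1 + 10^+1.79 + 10^-0.02)
   = 1 / (1 + 61.660 + 0.95499) = 1/63.614 = 0.01572

α₀ = 0.0157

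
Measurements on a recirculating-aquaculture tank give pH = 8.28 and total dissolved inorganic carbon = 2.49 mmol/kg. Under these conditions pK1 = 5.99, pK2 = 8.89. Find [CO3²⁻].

α₂ = 1 / (1 + [H⁺]/K2 + [H⁺]²/(K1K2)) = 1 / (1 + 10^+0.61 + 10^-1.68)
   = 1 / (1 + 4.0738 + 0.020893) = 1/5.0947 = 0.1963
[CO3²⁻] = α₂ × DIC = 0.1963 × 2.49 = 0.489 mmol/kg

[CO3²⁻] = 0.489 mmol/kg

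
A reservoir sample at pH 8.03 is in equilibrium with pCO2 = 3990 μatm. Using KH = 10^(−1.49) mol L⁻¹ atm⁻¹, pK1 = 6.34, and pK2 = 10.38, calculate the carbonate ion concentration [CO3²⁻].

[CO3²⁻] = 0.0282 mmol/L

[CO2*] = KH · pCO2 = 10^(−1.49) × 3990×10^-6 = 1.291×10^-4 mol/L
α₀ = 1/(1 + K1/[H⁺] + K1K2/[H⁺]²) = 1/(1 + 10^+1.69 + 10^-0.66) = 0.01992
DIC = [CO2*]/α₀ = 1.291×10^-4 / 0.01992 = 6.481 mmol/L
[CO3²⁻] = α₂·DIC; α₂ = 0.004358, so [CO3²⁻] = 0.004358 × 6.481 = 0.0282 mmol/L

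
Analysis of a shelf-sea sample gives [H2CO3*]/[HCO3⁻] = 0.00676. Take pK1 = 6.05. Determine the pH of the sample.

From K1 = [H⁺][HCO3⁻]/[H2CO3*]:  pH = pK1 − log₁₀([H2CO3*]/[HCO3⁻])
log₁₀(0.00676) = -2.170
pH = 6.05 − (-2.170) = 8.22

pH = 8.22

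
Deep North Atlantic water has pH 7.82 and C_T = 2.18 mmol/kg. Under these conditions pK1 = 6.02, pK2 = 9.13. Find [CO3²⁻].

[CO3²⁻] = 0.100 mmol/kg

α₂ = 1 / (1 + [H⁺]/K2 + [H⁺]²/(K1K2)) = 1 / (1 + 10^+1.31 + 10^-0.49)
   = 1 / (1 + 20.417 + 0.32359) = 1/21.741 = 0.04600
[CO3²⁻] = α₂ × DIC = 0.04600 × 2.18 = 0.100 mmol/kg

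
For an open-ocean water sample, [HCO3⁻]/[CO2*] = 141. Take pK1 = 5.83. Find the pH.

pH = 7.98

From K1 = [H⁺][HCO3⁻]/[CO2*]:  pH = pK1 + log₁₀([HCO3⁻]/[CO2*])
log₁₀(141) = +2.149
pH = 5.83 + (+2.149) = 7.98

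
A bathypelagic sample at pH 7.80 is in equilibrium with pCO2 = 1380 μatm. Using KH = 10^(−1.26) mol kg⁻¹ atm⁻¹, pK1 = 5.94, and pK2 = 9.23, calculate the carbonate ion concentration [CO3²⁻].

[CO2*] = KH · pCO2 = 10^(−1.26) × 1380×10^-6 = 7.584×10^-5 mol/kg
α₀ = 1/(1 + K1/[H⁺] + K1K2/[H⁺]²) = 1/(1 + 10^+1.86 + 10^+0.43) = 0.01313
DIC = [CO2*]/α₀ = 7.584×10^-5 / 0.01313 = 5.774 mmol/kg
[CO3²⁻] = α₂·DIC; α₂ = 0.03535, so [CO3²⁻] = 0.03535 × 5.774 = 0.204 mmol/kg

[CO3²⁻] = 0.204 mmol/kg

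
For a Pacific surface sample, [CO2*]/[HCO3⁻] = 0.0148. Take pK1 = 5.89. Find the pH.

From K1 = [H⁺][HCO3⁻]/[CO2*]:  pH = pK1 − log₁₀([CO2*]/[HCO3⁻])
log₁₀(0.0148) = -1.830
pH = 5.89 − (-1.830) = 7.72

pH = 7.72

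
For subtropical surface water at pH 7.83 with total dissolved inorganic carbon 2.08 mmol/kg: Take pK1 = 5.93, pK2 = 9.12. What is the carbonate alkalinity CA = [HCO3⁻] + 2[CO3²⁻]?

CA = [HCO3⁻] + 2[CO3²⁻] = (α₁ + 2α₂)·DIC
At pH 7.83: [H⁺]/K1 = 10^-1.90 = 0.012589, K2/[H⁺] = 10^-1.29 = 0.051286
α₁ = 1/(1 + 0.012589 + 0.051286) = 1/1.0639 = 0.9400; α₂ = α₁·K2/[H⁺] = 0.04821
α₁ + 2α₂ = 1.0364
CA = 1.0364 × 2.08 = 2.16 mmol/kg

CA = 2.16 mmol/kg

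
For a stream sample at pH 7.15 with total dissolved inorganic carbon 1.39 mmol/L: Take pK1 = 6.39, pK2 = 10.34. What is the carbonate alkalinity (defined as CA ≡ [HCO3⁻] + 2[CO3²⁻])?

CA = 1.19 mmol/L

CA = [HCO3⁻] + 2[CO3²⁻] = (α₁ + 2α₂)·DIC
At pH 7.15: [H⁺]/K1 = 10^-0.76 = 0.17378, K2/[H⁺] = 10^-3.19 = 0.00064565
α₁ = 1/(1 + 0.17378 + 0.00064565) = 1/1.1744 = 0.8515; α₂ = α₁·K2/[H⁺] = 0.0005498
α₁ + 2α₂ = 0.8526
CA = 0.8526 × 1.39 = 1.19 mmol/L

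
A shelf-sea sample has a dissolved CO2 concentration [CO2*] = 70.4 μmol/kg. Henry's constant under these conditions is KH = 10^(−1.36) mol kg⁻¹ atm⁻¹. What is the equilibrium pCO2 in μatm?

pCO2 = 1610 μatm

KH = 10^(−1.36) = 4.365×10^-2 mol kg⁻¹ atm⁻¹
pCO2 = [CO2*]/KH = 70.4×10^-6 / 4.365×10^-2 = 1.61×10^-3 atm = 1610 μatm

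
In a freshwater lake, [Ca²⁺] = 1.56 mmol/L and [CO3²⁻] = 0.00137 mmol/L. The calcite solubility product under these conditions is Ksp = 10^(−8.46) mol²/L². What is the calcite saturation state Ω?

Ksp = 10^(−8.46) = 3.467×10^-9
Ω = [Ca²⁺][CO3²⁻]/Ksp = (1.56×10^-3)(0.00137×10^-3) / 3.467×10^-9 = 0.616

Ω = 0.616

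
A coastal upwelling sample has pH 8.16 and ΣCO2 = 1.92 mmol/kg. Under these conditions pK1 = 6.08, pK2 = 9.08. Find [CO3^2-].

[CO3²⁻] = 0.205 mmol/kg

α₂ = 1 / (1 + [H⁺]/K2 + [H⁺]²/(K1K2)) = 1 / (1 + 10^+0.92 + 10^-1.16)
   = 1 / (1 + 8.3176 + 0.069183) = 1/9.3868 = 0.1065
[CO3²⁻] = α₂ × DIC = 0.1065 × 1.92 = 0.205 mmol/kg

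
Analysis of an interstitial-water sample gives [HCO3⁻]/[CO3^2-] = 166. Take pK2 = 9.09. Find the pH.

pH = 6.87

From K2 = [H⁺][CO3^2-]/[HCO3⁻]:  pH = pK2 − log₁₀([HCO3⁻]/[CO3^2-])
log₁₀(166) = +2.220
pH = 9.09 − (+2.220) = 6.87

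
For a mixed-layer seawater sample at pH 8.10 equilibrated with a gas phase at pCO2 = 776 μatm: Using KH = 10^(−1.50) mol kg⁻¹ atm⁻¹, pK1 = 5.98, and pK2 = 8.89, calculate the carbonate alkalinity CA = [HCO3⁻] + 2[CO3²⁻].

CA = 4.28 mmol/kg

[CO2*] = KH · pCO2 = 10^(−1.50) × 776×10^-6 = 2.454×10^-5 mol/kg
α₀ = 1/(1 + K1/[H⁺] + K1K2/[H⁺]²) = 1/(1 + 10^+2.12 + 10^+1.33) = 0.006485
DIC = [CO2*]/α₀ = 2.454×10^-5 / 0.006485 = 3.784 mmol/kg
CA = (α₁ + 2α₂)·DIC = (0.8549 + 2×0.1386) × 3.784 = 4.28 mmol/kg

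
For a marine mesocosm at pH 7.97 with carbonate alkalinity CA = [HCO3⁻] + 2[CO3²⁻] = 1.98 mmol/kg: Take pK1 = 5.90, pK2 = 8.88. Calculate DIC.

CA = [HCO3⁻] + 2[CO3²⁻] = (α₁ + 2α₂)·DIC
At pH 7.97: [H⁺]/K1 = 10^-2.07 = 0.0085114, K2/[H⁺] = 10^-0.91 = 0.12303
α₁ = 1/(1 + 0.0085114 + 0.12303) = 1/1.1315 = 0.8838; α₂ = α₁·K2/[H⁺] = 0.1087
α₁ + 2α₂ = 1.1012
DIC = CA / (α₁ + 2α₂) = 1.98 / 1.1012 = 1.80 mmol/kg

DIC = 1.80 mmol/kg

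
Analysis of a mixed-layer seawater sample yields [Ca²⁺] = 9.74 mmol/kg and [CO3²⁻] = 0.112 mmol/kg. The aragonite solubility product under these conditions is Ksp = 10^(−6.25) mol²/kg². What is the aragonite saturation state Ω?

Ω = 1.94

Ksp = 10^(−6.25) = 5.623×10^-7
Ω = [Ca²⁺][CO3²⁻]/Ksp = (9.74×10^-3)(0.112×10^-3) / 5.623×10^-7 = 1.94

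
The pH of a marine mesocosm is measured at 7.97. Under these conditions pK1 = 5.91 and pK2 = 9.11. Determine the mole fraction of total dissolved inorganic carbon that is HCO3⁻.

α₁ = 0.925

α₁ = 1 / (1 + [H⁺]/K1 + K2/[H⁺]) = 1 / (1 + 10^-2.06 + 10^-1.14)
   = 1 / (1 + 0.0087096 + 0.072444) = 1/1.0812 = 0.9249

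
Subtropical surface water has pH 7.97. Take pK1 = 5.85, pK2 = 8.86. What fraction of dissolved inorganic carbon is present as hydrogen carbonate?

α₁ = 0.880

α₁ = 1 / (1 + [H⁺]/K1 + K2/[H⁺]) = 1 / (1 + 10^-2.12 + 10^-0.89)
   = 1 / (1 + 0.0075858 + 0.12882) = 1/1.1364 = 0.8800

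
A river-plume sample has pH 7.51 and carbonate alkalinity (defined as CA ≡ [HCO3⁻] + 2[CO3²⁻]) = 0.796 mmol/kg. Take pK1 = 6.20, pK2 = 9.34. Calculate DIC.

CA = [HCO3⁻] + 2[CO3²⁻] = (α₁ + 2α₂)·DIC
At pH 7.51: [H⁺]/K1 = 10^-1.31 = 0.048978, K2/[H⁺] = 10^-1.83 = 0.014791
α₁ = 1/(1 + 0.048978 + 0.014791) = 1/1.0638 = 0.9401; α₂ = α₁·K2/[H⁺] = 0.01390
α₁ + 2α₂ = 0.9679
DIC = CA / (α₁ + 2α₂) = 0.796 / 0.9679 = 0.822 mmol/kg

DIC = 0.822 mmol/kg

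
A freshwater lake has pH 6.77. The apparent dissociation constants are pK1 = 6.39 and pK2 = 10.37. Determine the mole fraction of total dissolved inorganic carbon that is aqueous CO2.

α₀ = 0.294

α₀ = 1 / (1 + K1/[H⁺] + K1K2/[H⁺]²) = 1 / (1 + 10^+0.38 + 10^-3.22)
   = 1 / (1 + 2.3988 + 0.00060256) = 1/3.3994 = 0.2942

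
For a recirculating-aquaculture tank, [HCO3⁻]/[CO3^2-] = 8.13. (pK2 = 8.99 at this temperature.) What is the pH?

From K2 = [H⁺][CO3^2-]/[HCO3⁻]:  pH = pK2 − log₁₀([HCO3⁻]/[CO3^2-])
log₁₀(8.13) = +0.910
pH = 8.99 − (+0.910) = 8.08

pH = 8.08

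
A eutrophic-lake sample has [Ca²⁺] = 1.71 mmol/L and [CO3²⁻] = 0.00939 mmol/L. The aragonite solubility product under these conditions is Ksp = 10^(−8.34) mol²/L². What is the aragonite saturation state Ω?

Ksp = 10^(−8.34) = 4.571×10^-9
Ω = [Ca²⁺][CO3²⁻]/Ksp = (1.71×10^-3)(0.00939×10^-3) / 4.571×10^-9 = 3.51

Ω = 3.51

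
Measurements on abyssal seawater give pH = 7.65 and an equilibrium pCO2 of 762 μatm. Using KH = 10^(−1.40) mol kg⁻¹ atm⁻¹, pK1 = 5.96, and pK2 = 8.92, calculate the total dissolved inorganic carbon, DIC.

DIC = 1.60 mmol/kg

[CO2*] = KH · pCO2 = 10^(−1.40) × 762×10^-6 = 3.034×10^-5 mol/kg
α₀ = 1/(1 + K1/[H⁺] + K1K2/[H⁺]²) = 1/(1 + 10^+1.69 + 10^+0.42) = 0.01901
DIC = [CO2*]/α₀ = 3.034×10^-5 / 0.01901 = 1.60 mmol/kg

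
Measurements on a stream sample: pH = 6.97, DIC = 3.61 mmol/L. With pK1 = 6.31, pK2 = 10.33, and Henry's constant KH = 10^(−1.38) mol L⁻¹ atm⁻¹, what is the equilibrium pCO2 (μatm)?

α₀ = 1 / (1 + K1/[H⁺] + K1K2/[H⁺]²) = 1 / (1 + 10^+0.66 + 10^-2.70)
   = 1 / (1 + 4.5709 + 0.0019953) = 1/5.5729 = 0.1794
[CO2*] = α₀ × DIC = 0.1794 × 3.61 = 0.6478 mmol/L
pCO2 = [CO2*]/KH = 6.478×10^-4 / 4.169×10^-2 = 1.55×10^4 μatm

pCO2 = 1.55×10^4 μatm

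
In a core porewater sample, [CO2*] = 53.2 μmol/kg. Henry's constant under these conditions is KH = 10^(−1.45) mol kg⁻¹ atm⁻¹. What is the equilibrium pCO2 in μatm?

pCO2 = 1500 μatm

KH = 10^(−1.45) = 3.548×10^-2 mol kg⁻¹ atm⁻¹
pCO2 = [CO2*]/KH = 53.2×10^-6 / 3.548×10^-2 = 1.50×10^-3 atm = 1500 μatm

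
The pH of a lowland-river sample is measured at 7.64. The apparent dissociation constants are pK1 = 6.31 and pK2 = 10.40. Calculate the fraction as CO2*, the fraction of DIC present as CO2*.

α₀ = 1 / (1 + K1/[H⁺] + K1K2/[H⁺]²) = 1 / (1 + 10^+1.33 + 10^-1.43)
   = 1 / (1 + 21.380 + 0.037154) = 1/22.417 = 0.04461

α₀ = 0.0446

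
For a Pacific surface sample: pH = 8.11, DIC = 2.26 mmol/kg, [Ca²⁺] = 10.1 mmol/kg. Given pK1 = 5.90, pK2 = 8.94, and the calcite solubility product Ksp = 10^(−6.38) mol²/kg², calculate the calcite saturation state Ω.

α₂ = 1 / (1 + [H⁺]/K2 + [H⁺]²/(K1K2)) = 1 / (1 + 10^+0.83 + 10^-1.38)
   = 1 / (1 + 6.7608 + 0.041687) = 1/7.8025 = 0.1282
[CO3²⁻] = α₂ × DIC = 0.1282 × 2.26 = 0.2897 mmol/kg
Ksp = 10^(−6.38) = 4.169×10^-7
Ω = [Ca²⁺][CO3²⁻]/Ksp = (10.1×10^-3)(2.897×10^-4) / 4.169×10^-7 = 7.02

Ω = 7.02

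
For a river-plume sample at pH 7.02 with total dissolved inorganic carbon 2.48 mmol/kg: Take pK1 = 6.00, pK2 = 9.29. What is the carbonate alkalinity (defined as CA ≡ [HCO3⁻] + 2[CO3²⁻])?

CA = [HCO3⁻] + 2[CO3²⁻] = (α₁ + 2α₂)·DIC
At pH 7.02: [H⁺]/K1 = 10^-1.02 = 0.095499, K2/[H⁺] = 10^-2.27 = 0.0053703
α₁ = 1/(1 + 0.095499 + 0.0053703) = 1/1.1009 = 0.9084; α₂ = α₁·K2/[H⁺] = 0.004878
α₁ + 2α₂ = 0.9181
CA = 0.9181 × 2.48 = 2.28 mmol/kg

CA = 2.28 mmol/kg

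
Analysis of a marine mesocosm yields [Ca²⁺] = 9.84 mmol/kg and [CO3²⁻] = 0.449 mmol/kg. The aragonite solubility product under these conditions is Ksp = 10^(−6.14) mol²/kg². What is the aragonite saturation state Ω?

Ksp = 10^(−6.14) = 7.244×10^-7
Ω = [Ca²⁺][CO3²⁻]/Ksp = (9.84×10^-3)(0.449×10^-3) / 7.244×10^-7 = 6.10

Ω = 6.10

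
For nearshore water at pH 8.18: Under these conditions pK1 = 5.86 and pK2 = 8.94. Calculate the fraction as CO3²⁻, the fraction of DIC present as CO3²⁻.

α₂ = 1 / (1 + [H⁺]/K2 + [H⁺]²/(K1K2)) = 1 / (1 + 10^+0.76 + 10^-1.56)
   = 1 / (1 + 5.7544 + 0.027542) = 1/6.7819 = 0.1475

α₂ = 0.147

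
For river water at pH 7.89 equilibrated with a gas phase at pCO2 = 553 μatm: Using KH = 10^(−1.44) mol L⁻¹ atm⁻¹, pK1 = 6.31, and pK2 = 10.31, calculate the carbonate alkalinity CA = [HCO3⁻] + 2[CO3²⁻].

CA = 0.769 mmol/L

[CO2*] = KH · pCO2 = 10^(−1.44) × 553×10^-6 = 2.008×10^-5 mol/L
α₀ = 1/(1 + K1/[H⁺] + K1K2/[H⁺]²) = 1/(1 + 10^+1.58 + 10^-0.84) = 0.02553
DIC = [CO2*]/α₀ = 2.008×10^-5 / 0.02553 = 0.7863 mmol/L
CA = (α₁ + 2α₂)·DIC = (0.9708 + 2×0.003691) × 0.7863 = 0.769 mmol/L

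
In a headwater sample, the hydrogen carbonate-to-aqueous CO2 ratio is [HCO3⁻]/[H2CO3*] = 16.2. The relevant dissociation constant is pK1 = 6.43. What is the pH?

pH = 7.64

From K1 = [H⁺][HCO3⁻]/[H2CO3*]:  pH = pK1 + log₁₀([HCO3⁻]/[H2CO3*])
log₁₀(16.2) = +1.210
pH = 6.43 + (+1.210) = 7.64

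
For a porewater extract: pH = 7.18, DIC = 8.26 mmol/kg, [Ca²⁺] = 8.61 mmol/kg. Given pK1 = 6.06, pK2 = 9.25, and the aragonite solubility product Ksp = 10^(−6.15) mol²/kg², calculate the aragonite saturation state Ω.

α₂ = 1 / (1 + [H⁺]/K2 + [H⁺]²/(K1K2)) = 1 / (1 + 10^+2.07 + 10^+0.95)
   = 1 / (1 + 117.49 + 8.9125) = 1/127.40 = 0.007849
[CO3²⁻] = α₂ × DIC = 0.007849 × 8.26 = 0.06483 mmol/kg
Ksp = 10^(−6.15) = 7.079×10^-7
Ω = [Ca²⁺][CO3²⁻]/Ksp = (8.61×10^-3)(6.483×10^-5) / 7.079×10^-7 = 0.789

Ω = 0.789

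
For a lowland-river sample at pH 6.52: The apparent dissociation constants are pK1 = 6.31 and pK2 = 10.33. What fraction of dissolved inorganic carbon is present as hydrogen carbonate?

α₁ = 0.619

α₁ = 1 / (1 + [H⁺]/K1 + K2/[H⁺]) = 1 / (1 + 10^-0.21 + 10^-3.81)
   = 1 / (1 + 0.61660 + 0.00015488) = 1/1.6167 = 0.6185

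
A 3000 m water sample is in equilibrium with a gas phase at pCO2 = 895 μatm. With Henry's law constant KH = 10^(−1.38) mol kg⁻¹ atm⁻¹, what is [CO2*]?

KH = 10^(−1.38) = 4.169×10^-2 mol kg⁻¹ atm⁻¹
[CO2*] = KH · pCO2 = 4.169×10^-2 × 895×10^-6 atm = 3.73×10^-5 mol/kg

[CO2*] = 37.3 μmol/kg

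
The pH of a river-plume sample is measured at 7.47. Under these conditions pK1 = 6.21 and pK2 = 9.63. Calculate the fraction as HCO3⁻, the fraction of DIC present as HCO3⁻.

α₁ = 1 / (1 + [H⁺]/K1 + K2/[H⁺]) = 1 / (1 + 10^-1.26 + 10^-2.16)
   = 1 / (1 + 0.054954 + 0.0069183) = 1/1.0619 = 0.9417

α₁ = 0.942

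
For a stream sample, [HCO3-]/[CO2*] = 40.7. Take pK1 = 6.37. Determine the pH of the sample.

pH = 7.98

From K1 = [H⁺][HCO3-]/[CO2*]:  pH = pK1 + log₁₀([HCO3-]/[CO2*])
log₁₀(40.7) = +1.610
pH = 6.37 + (+1.610) = 7.98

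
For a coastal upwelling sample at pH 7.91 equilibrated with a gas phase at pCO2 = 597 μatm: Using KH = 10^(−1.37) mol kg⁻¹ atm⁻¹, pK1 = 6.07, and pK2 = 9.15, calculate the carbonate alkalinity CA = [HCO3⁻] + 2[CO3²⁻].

[CO2*] = KH · pCO2 = 10^(−1.37) × 597×10^-6 = 2.547×10^-5 mol/kg
α₀ = 1/(1 + K1/[H⁺] + K1K2/[H⁺]²) = 1/(1 + 10^+1.84 + 10^+0.60) = 0.01348
DIC = [CO2*]/α₀ = 2.547×10^-5 / 0.01348 = 1.889 mmol/kg
CA = (α₁ + 2α₂)·DIC = (0.9328 + 2×0.05368) × 1.889 = 1.96 mmol/kg

CA = 1.96 mmol/kg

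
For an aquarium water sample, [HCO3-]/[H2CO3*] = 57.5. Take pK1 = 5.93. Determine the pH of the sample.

pH = 7.69

From K1 = [H⁺][HCO3-]/[H2CO3*]:  pH = pK1 + log₁₀([HCO3-]/[H2CO3*])
log₁₀(57.5) = +1.760
pH = 5.93 + (+1.760) = 7.69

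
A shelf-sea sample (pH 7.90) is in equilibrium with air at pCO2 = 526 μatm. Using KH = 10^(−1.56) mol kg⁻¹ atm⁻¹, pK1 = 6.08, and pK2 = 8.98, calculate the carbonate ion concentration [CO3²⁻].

[CO2*] = KH · pCO2 = 10^(−1.56) × 526×10^-6 = 1.449×10^-5 mol/kg
α₀ = 1/(1 + K1/[H⁺] + K1K2/[H⁺]²) = 1/(1 + 10^+1.82 + 10^+0.74) = 0.01378
DIC = [CO2*]/α₀ = 1.449×10^-5 / 0.01378 = 1.051 mmol/kg
[CO3²⁻] = α₂·DIC; α₂ = 0.07573, so [CO3²⁻] = 0.07573 × 1.051 = 0.0796 mmol/kg

[CO3²⁻] = 0.0796 mmol/kg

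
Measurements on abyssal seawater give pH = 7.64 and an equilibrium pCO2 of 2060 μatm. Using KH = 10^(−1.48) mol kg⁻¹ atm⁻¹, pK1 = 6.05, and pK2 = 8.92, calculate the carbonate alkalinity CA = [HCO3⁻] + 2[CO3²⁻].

[CO2*] = KH · pCO2 = 10^(−1.48) × 2060×10^-6 = 6.821×10^-5 mol/kg
α₀ = 1/(1 + K1/[H⁺] + K1K2/[H⁺]²) = 1/(1 + 10^+1.59 + 10^+0.31) = 0.02384
DIC = [CO2*]/α₀ = 6.821×10^-5 / 0.02384 = 2.861 mmol/kg
CA = (α₁ + 2α₂)·DIC = (0.9275 + 2×0.04868) × 2.861 = 2.93 mmol/kg

CA = 2.93 mmol/kg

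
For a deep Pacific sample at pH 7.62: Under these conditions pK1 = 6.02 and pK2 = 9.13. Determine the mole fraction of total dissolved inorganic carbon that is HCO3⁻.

α₁ = 0.947

α₁ = 1 / (1 + [H⁺]/K1 + K2/[H⁺]) = 1 / (1 + 10^-1.60 + 10^-1.51)
   = 1 / (1 + 0.025119 + 0.030903) = 1/1.0560 = 0.9470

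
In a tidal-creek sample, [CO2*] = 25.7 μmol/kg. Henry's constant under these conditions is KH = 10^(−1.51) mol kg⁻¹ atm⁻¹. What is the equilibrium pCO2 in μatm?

KH = 10^(−1.51) = 3.090×10^-2 mol kg⁻¹ atm⁻¹
pCO2 = [CO2*]/KH = 25.7×10^-6 / 3.090×10^-2 = 8.32×10^-4 atm = 832 μatm

pCO2 = 832 μatm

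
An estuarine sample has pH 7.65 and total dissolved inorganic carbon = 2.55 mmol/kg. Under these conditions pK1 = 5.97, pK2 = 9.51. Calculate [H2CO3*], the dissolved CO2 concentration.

[CO2*] = 0.0515 mmol/kg

α₀ = 1 / (1 + K1/[H⁺] + K1K2/[H⁺]²) = 1 / (1 + 10^+1.68 + 10^-0.18)
   = 1 / (1 + 47.863 + 0.66069) = 1/49.524 = 0.02019
[CO2*] = α₀ × DIC = 0.02019 × 2.55 = 0.0515 mmol/kg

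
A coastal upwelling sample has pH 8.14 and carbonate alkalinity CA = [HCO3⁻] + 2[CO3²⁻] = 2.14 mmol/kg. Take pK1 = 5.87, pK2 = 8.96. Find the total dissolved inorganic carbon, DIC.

CA = [HCO3⁻] + 2[CO3²⁻] = (α₁ + 2α₂)·DIC
At pH 8.14: [H⁺]/K1 = 10^-2.27 = 0.0053703, K2/[H⁺] = 10^-0.82 = 0.15136
α₁ = 1/(1 + 0.0053703 + 0.15136) = 1/1.1567 = 0.8645; α₂ = α₁·K2/[H⁺] = 0.1308
α₁ + 2α₂ = 1.1262
DIC = CA / (α₁ + 2α₂) = 2.14 / 1.1262 = 1.90 mmol/kg

DIC = 1.90 mmol/kg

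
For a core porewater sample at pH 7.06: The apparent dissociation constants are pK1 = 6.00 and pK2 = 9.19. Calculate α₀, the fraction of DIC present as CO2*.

α₀ = 1 / (1 + K1/[H⁺] + K1K2/[H⁺]²) = 1 / (1 + 10^+1.06 + 10^-1.07)
   = 1 / (1 + 11.482 + 0.085114) = 1/12.567 = 0.07958

α₀ = 0.0796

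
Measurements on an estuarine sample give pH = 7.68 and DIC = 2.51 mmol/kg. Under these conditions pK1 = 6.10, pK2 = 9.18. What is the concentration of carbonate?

[CO3²⁻] = 0.0750 mmol/kg

α₂ = 1 / (1 + [H⁺]/K2 + [H⁺]²/(K1K2)) = 1 / (1 + 10^+1.50 + 10^-0.08)
   = 1 / (1 + 31.623 + 0.83176) = 1/33.455 = 0.02989
[CO3²⁻] = α₂ × DIC = 0.02989 × 2.51 = 0.0750 mmol/kg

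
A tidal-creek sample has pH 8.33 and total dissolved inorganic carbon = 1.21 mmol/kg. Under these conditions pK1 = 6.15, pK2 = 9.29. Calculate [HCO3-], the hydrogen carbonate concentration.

α₁ = 1 / (1 + [H⁺]/K1 + K2/[H⁺]) = 1 / (1 + 10^-2.18 + 10^-0.96)
   = 1 / (1 + 0.0066069 + 0.10965) = 1/1.1163 = 0.8959
[HCO3⁻] = α₁ × DIC = 0.8959 × 1.21 = 1.08 mmol/kg

[HCO3⁻] = 1.08 mmol/kg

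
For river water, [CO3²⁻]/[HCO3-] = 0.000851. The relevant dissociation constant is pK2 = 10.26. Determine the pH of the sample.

From K2 = [H⁺][CO3²⁻]/[HCO3-]:  pH = pK2 + log₁₀([CO3²⁻]/[HCO3-])
log₁₀(0.000851) = -3.070
pH = 10.26 + (-3.070) = 7.19

pH = 7.19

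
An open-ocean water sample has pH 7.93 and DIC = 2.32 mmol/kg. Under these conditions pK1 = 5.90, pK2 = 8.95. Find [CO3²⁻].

[CO3²⁻] = 0.201 mmol/kg

α₂ = 1 / (1 + [H⁺]/K2 + [H⁺]²/(K1K2)) = 1 / (1 + 10^+1.02 + 10^-1.01)
   = 1 / (1 + 10.471 + 0.097724) = 1/11.569 = 0.08644
[CO3²⁻] = α₂ × DIC = 0.08644 × 2.32 = 0.201 mmol/kg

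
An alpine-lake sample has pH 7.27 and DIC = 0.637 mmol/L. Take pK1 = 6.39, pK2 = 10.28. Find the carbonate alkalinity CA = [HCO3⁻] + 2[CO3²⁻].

CA = [HCO3⁻] + 2[CO3²⁻] = (α₁ + 2α₂)·DIC
At pH 7.27: [H⁺]/K1 = 10^-0.88 = 0.13183, K2/[H⁺] = 10^-3.01 = 0.00097724
α₁ = 1/(1 + 0.13183 + 0.00097724) = 1/1.1328 = 0.8828; α₂ = α₁·K2/[H⁺] = 0.0008627
α₁ + 2α₂ = 0.8845
CA = 0.8845 × 0.637 = 0.563 mmol/L

CA = 0.563 mmol/L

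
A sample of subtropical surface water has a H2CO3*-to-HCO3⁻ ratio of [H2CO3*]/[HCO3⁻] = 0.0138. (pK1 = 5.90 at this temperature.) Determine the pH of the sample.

pH = 7.76

From K1 = [H⁺][HCO3⁻]/[H2CO3*]:  pH = pK1 − log₁₀([H2CO3*]/[HCO3⁻])
log₁₀(0.0138) = -1.860
pH = 5.90 − (-1.860) = 7.76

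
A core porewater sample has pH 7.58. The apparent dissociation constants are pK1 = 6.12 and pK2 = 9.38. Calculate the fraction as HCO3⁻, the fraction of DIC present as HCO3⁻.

α₁ = 0.952

α₁ = 1 / (1 + [H⁺]/K1 + K2/[H⁺]) = 1 / (1 + 10^-1.46 + 10^-1.80)
   = 1 / (1 + 0.034674 + 0.015849) = 1/1.0505 = 0.9519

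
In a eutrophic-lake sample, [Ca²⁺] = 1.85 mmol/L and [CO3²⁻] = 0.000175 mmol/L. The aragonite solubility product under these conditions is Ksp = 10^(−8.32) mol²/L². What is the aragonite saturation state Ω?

Ω = 0.0676

Ksp = 10^(−8.32) = 4.786×10^-9
Ω = [Ca²⁺][CO3²⁻]/Ksp = (1.85×10^-3)(0.000175×10^-3) / 4.786×10^-9 = 0.0676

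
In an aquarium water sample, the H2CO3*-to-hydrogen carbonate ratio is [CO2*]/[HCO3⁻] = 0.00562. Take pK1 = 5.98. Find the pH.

pH = 8.23

From K1 = [H⁺][HCO3⁻]/[CO2*]:  pH = pK1 − log₁₀([CO2*]/[HCO3⁻])
log₁₀(0.00562) = -2.250
pH = 5.98 − (-2.250) = 8.23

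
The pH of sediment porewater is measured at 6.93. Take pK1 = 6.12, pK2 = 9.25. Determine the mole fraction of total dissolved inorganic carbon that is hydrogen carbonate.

α₁ = 1 / (1 + [H⁺]/K1 + K2/[H⁺]) = 1 / (1 + 10^-0.81 + 10^-2.32)
   = 1 / (1 + 0.15488 + 0.0047863) = 1/1.1597 = 0.8623

α₁ = 0.862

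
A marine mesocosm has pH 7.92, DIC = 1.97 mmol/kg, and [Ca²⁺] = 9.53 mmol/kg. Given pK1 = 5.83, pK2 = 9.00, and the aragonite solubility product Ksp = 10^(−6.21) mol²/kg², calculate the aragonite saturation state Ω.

α₂ = 1 / (1 + [H⁺]/K2 + [H⁺]²/(K1K2)) = 1 / (1 + 10^+1.08 + 10^-1.01)
   = 1 / (1 + 12.023 + 0.097724) = 1/13.120 = 0.07622
[CO3²⁻] = α₂ × DIC = 0.07622 × 1.97 = 0.1501 mmol/kg
Ksp = 10^(−6.21) = 6.166×10^-7
Ω = [Ca²⁺][CO3²⁻]/Ksp = (9.53×10^-3)(1.501×10^-4) / 6.166×10^-7 = 2.32

Ω = 2.32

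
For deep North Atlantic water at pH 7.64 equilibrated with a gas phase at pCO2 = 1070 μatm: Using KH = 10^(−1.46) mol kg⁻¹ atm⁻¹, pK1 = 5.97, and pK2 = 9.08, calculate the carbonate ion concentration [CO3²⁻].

[CO2*] = KH · pCO2 = 10^(−1.46) × 1070×10^-6 = 3.710×10^-5 mol/kg
α₀ = 1/(1 + K1/[H⁺] + K1K2/[H⁺]²) = 1/(1 + 10^+1.67 + 10^+0.23) = 0.02021
DIC = [CO2*]/α₀ = 3.710×10^-5 / 0.02021 = 1.835 mmol/kg
[CO3²⁻] = α₂·DIC; α₂ = 0.03433, so [CO3²⁻] = 0.03433 × 1.835 = 0.0630 mmol/kg

[CO3²⁻] = 0.0630 mmol/kg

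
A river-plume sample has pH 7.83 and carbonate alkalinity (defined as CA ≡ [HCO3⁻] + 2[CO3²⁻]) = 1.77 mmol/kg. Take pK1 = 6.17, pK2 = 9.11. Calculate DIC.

CA = [HCO3⁻] + 2[CO3²⁻] = (α₁ + 2α₂)·DIC
At pH 7.83: [H⁺]/K1 = 10^-1.66 = 0.021878, K2/[H⁺] = 10^-1.28 = 0.052481
α₁ = 1/(1 + 0.021878 + 0.052481) = 1/1.0744 = 0.9308; α₂ = α₁·K2/[H⁺] = 0.04885
α₁ + 2α₂ = 1.0285
DIC = CA / (α₁ + 2α₂) = 1.77 / 1.0285 = 1.72 mmol/kg

DIC = 1.72 mmol/kg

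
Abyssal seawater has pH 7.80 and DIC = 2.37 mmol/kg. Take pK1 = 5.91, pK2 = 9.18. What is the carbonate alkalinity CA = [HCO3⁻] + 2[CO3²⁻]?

CA = [HCO3⁻] + 2[CO3²⁻] = (α₁ + 2α₂)·DIC
At pH 7.80: [H⁺]/K1 = 10^-1.89 = 0.012882, K2/[H⁺] = 10^-1.38 = 0.041687
α₁ = 1/(1 + 0.012882 + 0.041687) = 1/1.0546 = 0.9483; α₂ = α₁·K2/[H⁺] = 0.03953
α₁ + 2α₂ = 1.0273
CA = 1.0273 × 2.37 = 2.43 mmol/kg

CA = 2.43 mmol/kg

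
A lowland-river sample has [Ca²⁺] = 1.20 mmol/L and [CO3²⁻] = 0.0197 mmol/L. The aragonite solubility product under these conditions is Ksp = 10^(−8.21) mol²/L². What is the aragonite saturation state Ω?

Ω = 3.83

Ksp = 10^(−8.21) = 6.166×10^-9
Ω = [Ca²⁺][CO3²⁻]/Ksp = (1.20×10^-3)(0.0197×10^-3) / 6.166×10^-9 = 3.83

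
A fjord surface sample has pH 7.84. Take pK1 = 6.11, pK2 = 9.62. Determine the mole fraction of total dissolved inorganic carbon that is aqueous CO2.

α₀ = 0.0180

α₀ = 1 / (1 + K1/[H⁺] + K1K2/[H⁺]²) = 1 / (1 + 10^+1.73 + 10^-0.05)
   = 1 / (1 + 53.703 + 0.89125) = 1/55.594 = 0.01799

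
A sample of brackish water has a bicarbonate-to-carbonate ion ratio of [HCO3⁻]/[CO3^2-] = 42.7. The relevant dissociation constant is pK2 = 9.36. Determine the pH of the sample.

From K2 = [H⁺][CO3^2-]/[HCO3⁻]:  pH = pK2 − log₁₀([HCO3⁻]/[CO3^2-])
log₁₀(42.7) = +1.630
pH = 9.36 − (+1.630) = 7.73

pH = 7.73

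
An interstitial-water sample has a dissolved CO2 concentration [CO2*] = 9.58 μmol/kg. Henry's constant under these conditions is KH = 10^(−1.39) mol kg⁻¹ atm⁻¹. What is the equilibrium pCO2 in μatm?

pCO2 = 235 μatm

KH = 10^(−1.39) = 4.074×10^-2 mol kg⁻¹ atm⁻¹
pCO2 = [CO2*]/KH = 9.58×10^-6 / 4.074×10^-2 = 2.35×10^-4 atm = 235 μatm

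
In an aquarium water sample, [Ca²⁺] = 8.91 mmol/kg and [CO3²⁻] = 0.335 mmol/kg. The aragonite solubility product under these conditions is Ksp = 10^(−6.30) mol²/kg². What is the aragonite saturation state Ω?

Ω = 5.96

Ksp = 10^(−6.30) = 5.012×10^-7
Ω = [Ca²⁺][CO3²⁻]/Ksp = (8.91×10^-3)(0.335×10^-3) / 5.012×10^-7 = 5.96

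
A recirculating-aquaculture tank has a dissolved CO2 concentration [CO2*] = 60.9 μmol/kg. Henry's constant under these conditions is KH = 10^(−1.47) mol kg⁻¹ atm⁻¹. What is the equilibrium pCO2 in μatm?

pCO2 = 1800 μatm

KH = 10^(−1.47) = 3.388×10^-2 mol kg⁻¹ atm⁻¹
pCO2 = [CO2*]/KH = 60.9×10^-6 / 3.388×10^-2 = 1.80×10^-3 atm = 1800 μatm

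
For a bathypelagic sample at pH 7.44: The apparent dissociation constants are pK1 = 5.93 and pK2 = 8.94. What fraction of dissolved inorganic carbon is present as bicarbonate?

α₁ = 0.941

α₁ = 1 / (1 + [H⁺]/K1 + K2/[H⁺]) = 1 / (1 + 10^-1.51 + 10^-1.50)
   = 1 / (1 + 0.030903 + 0.031623) = 1/1.0625 = 0.9412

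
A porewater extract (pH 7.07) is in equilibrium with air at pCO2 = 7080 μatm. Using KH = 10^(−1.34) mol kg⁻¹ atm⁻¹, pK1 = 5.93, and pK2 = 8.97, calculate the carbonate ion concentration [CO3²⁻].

[CO3²⁻] = 0.0562 mmol/kg

[CO2*] = KH · pCO2 = 10^(−1.34) × 7080×10^-6 = 3.236×10^-4 mol/kg
α₀ = 1/(1 + K1/[H⁺] + K1K2/[H⁺]²) = 1/(1 + 10^+1.14 + 10^-0.76) = 0.06677
DIC = [CO2*]/α₀ = 3.236×10^-4 / 0.06677 = 4.847 mmol/kg
[CO3²⁻] = α₂·DIC; α₂ = 0.01160, so [CO3²⁻] = 0.01160 × 4.847 = 0.0562 mmol/kg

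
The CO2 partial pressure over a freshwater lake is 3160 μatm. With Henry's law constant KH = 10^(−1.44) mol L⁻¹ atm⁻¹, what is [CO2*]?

KH = 10^(−1.44) = 3.631×10^-2 mol L⁻¹ atm⁻¹
[CO2*] = KH · pCO2 = 3.631×10^-2 × 3160×10^-6 atm = 1.15×10^-4 mol/L

[CO2*] = 115 μmol/L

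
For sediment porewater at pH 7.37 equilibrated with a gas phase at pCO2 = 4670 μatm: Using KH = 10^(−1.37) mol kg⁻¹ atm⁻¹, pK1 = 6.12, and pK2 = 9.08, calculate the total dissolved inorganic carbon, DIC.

DIC = 3.81 mmol/kg

[CO2*] = KH · pCO2 = 10^(−1.37) × 4670×10^-6 = 1.992×10^-4 mol/kg
α₀ = 1/(1 + K1/[H⁺] + K1K2/[H⁺]²) = 1/(1 + 10^+1.25 + 10^-0.46) = 0.05228
DIC = [CO2*]/α₀ = 1.992×10^-4 / 0.05228 = 3.81 mmol/kg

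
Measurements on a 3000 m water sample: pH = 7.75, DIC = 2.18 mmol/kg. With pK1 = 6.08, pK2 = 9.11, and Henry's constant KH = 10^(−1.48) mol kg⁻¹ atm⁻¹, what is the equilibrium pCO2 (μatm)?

α₀ = 1 / (1 + K1/[H⁺] + K1K2/[H⁺]²) = 1 / (1 + 10^+1.67 + 10^+0.31)
   = 1 / (1 + 46.774 + 2.0417) = 1/49.815 = 0.02007
[CO2*] = α₀ × DIC = 0.02007 × 2.18 = 0.04376 mmol/kg
pCO2 = [CO2*]/KH = 4.376×10^-5 / 3.311×10^-2 = 1320 μatm

pCO2 = 1320 μatm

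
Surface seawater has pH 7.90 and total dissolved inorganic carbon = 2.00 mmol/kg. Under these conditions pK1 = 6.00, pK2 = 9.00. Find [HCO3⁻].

[HCO3⁻] = 1.83 mmol/kg

α₁ = 1 / (1 + [H⁺]/K1 + K2/[H⁺]) = 1 / (1 + 10^-1.90 + 10^-1.10)
   = 1 / (1 + 0.012589 + 0.079433) = 1/1.0920 = 0.9157
[HCO3⁻] = α₁ × DIC = 0.9157 × 2.00 = 1.83 mmol/kg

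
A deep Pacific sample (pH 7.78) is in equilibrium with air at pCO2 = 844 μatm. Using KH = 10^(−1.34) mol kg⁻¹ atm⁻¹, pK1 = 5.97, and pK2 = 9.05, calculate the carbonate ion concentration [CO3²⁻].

[CO2*] = KH · pCO2 = 10^(−1.34) × 844×10^-6 = 3.858×10^-5 mol/kg
α₀ = 1/(1 + K1/[H⁺] + K1K2/[H⁺]²) = 1/(1 + 10^+1.81 + 10^+0.54) = 0.01449
DIC = [CO2*]/α₀ = 3.858×10^-5 / 0.01449 = 2.663 mmol/kg
[CO3²⁻] = α₂·DIC; α₂ = 0.05023, so [CO3²⁻] = 0.05023 × 2.663 = 0.134 mmol/kg

[CO3²⁻] = 0.134 mmol/kg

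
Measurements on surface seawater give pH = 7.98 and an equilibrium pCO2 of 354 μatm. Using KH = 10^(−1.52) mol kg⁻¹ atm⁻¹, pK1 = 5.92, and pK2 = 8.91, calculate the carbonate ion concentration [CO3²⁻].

[CO2*] = KH · pCO2 = 10^(−1.52) × 354×10^-6 = 1.069×10^-5 mol/kg
α₀ = 1/(1 + K1/[H⁺] + K1K2/[H⁺]²) = 1/(1 + 10^+2.06 + 10^+1.13) = 0.007734
DIC = [CO2*]/α₀ = 1.069×10^-5 / 0.007734 = 1.382 mmol/kg
[CO3²⁻] = α₂·DIC; α₂ = 0.1043, so [CO3²⁻] = 0.1043 × 1.382 = 0.144 mmol/kg

[CO3²⁻] = 0.144 mmol/kg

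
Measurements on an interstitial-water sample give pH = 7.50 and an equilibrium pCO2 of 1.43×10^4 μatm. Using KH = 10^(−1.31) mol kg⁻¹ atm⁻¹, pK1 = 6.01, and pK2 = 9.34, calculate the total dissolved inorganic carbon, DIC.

[CO2*] = KH · pCO2 = 10^(−1.31) × 1.43×10^4×10^-6 = 7.004×10^-4 mol/kg
α₀ = 1/(1 + K1/[H⁺] + K1K2/[H⁺]²) = 1/(1 + 10^+1.49 + 10^-0.35) = 0.03091
DIC = [CO2*]/α₀ = 7.004×10^-4 / 0.03091 = 22.7 mmol/kg

DIC = 22.7 mmol/kg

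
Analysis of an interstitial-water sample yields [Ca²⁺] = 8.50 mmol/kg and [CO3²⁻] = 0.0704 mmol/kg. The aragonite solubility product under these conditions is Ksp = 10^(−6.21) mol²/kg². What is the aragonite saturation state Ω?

Ksp = 10^(−6.21) = 6.166×10^-7
Ω = [Ca²⁺][CO3²⁻]/Ksp = (8.50×10^-3)(0.0704×10^-3) / 6.166×10^-7 = 0.970

Ω = 0.970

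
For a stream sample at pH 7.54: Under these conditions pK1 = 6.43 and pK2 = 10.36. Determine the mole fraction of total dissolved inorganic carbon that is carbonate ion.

α₂ = 1 / (1 + [H⁺]/K2 + [H⁺]²/(K1K2)) = 1 / (1 + 10^+2.82 + 10^+1.71)
   = 1 / (1 + 660.69 + 51.286) = 1/712.98 = 0.001403

α₂ = 0.00140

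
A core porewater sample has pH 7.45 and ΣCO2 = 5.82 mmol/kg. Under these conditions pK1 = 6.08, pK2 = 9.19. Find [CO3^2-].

α₂ = 1 / (1 + [H⁺]/K2 + [H⁺]²/(K1K2)) = 1 / (1 + 10^+1.74 + 10^+0.37)
   = 1 / (1 + 54.954 + 2.3442) = 1/58.298 = 0.01715
[CO3²⁻] = α₂ × DIC = 0.01715 × 5.82 = 0.0998 mmol/kg

[CO3²⁻] = 0.0998 mmol/kg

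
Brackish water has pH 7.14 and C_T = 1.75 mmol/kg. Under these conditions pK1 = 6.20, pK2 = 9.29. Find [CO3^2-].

[CO3²⁻] = 11.0 μmol/kg

α₂ = 1 / (1 + [H⁺]/K2 + [H⁺]²/(K1K2)) = 1 / (1 + 10^+2.15 + 10^+1.21)
   = 1 / (1 + 141.25 + 16.218) = 1/158.47 = 0.006310
[CO3²⁻] = α₂ × DIC = 0.006310 × 1.75 = 0.0110 mmol/kg = 11.0 μmol/kg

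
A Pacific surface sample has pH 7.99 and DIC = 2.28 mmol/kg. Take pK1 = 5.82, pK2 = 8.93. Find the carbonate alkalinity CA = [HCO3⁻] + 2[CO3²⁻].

CA = [HCO3⁻] + 2[CO3²⁻] = (α₁ + 2α₂)·DIC
At pH 7.99: [H⁺]/K1 = 10^-2.17 = 0.0067608, K2/[H⁺] = 10^-0.94 = 0.11482
α₁ = 1/(1 + 0.0067608 + 0.11482) = 1/1.1216 = 0.8916; α₂ = α₁·K2/[H⁺] = 0.1024
α₁ + 2α₂ = 1.0963
CA = 1.0963 × 2.28 = 2.50 mmol/kg

CA = 2.50 mmol/kg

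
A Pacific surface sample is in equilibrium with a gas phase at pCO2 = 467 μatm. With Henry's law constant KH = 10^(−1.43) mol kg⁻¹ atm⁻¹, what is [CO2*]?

[CO2*] = 17.4 μmol/kg

KH = 10^(−1.43) = 3.715×10^-2 mol kg⁻¹ atm⁻¹
[CO2*] = KH · pCO2 = 3.715×10^-2 × 467×10^-6 atm = 1.74×10^-5 mol/kg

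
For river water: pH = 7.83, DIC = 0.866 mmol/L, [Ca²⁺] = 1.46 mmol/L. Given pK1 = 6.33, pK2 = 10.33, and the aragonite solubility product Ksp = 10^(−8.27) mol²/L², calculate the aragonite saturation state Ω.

Ω = 0.719

α₂ = 1 / (1 + [H⁺]/K2 + [H⁺]²/(K1K2)) = 1 / (1 + 10^+2.50 + 10^+1.00)
   = 1 / (1 + 316.23 + 10.000) = 1/327.23 = 0.003056
[CO3²⁻] = α₂ × DIC = 0.003056 × 0.866 = 0.002646 mmol/L = 2.646 μmol/L
Ksp = 10^(−8.27) = 5.370×10^-9
Ω = [Ca²⁺][CO3²⁻]/Ksp = (1.46×10^-3)(2.646×10^-6) / 5.370×10^-9 = 0.719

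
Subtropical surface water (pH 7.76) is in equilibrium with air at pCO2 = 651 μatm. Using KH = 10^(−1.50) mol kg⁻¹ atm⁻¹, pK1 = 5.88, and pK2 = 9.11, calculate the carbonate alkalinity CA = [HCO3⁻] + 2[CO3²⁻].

[CO2*] = KH · pCO2 = 10^(−1.50) × 651×10^-6 = 2.059×10^-5 mol/kg
α₀ = 1/(1 + K1/[H⁺] + K1K2/[H⁺]²) = 1/(1 + 10^+1.88 + 10^+0.53) = 0.01246
DIC = [CO2*]/α₀ = 2.059×10^-5 / 0.01246 = 1.652 mmol/kg
CA = (α₁ + 2α₂)·DIC = (0.9453 + 2×0.04223) × 1.652 = 1.70 mmol/kg

CA = 1.70 mmol/kg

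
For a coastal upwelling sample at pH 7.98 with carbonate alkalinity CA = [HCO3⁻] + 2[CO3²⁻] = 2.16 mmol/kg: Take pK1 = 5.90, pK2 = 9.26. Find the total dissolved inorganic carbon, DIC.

DIC = 2.07 mmol/kg

CA = [HCO3⁻] + 2[CO3²⁻] = (α₁ + 2α₂)·DIC
At pH 7.98: [H⁺]/K1 = 10^-2.08 = 0.0083176, K2/[H⁺] = 10^-1.28 = 0.052481
α₁ = 1/(1 + 0.0083176 + 0.052481) = 1/1.0608 = 0.9427; α₂ = α₁·K2/[H⁺] = 0.04947
α₁ + 2α₂ = 1.0416
DIC = CA / (α₁ + 2α₂) = 2.16 / 1.0416 = 2.07 mmol/kg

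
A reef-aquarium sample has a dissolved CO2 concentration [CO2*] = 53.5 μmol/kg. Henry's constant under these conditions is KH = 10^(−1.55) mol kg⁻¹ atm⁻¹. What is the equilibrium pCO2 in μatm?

KH = 10^(−1.55) = 2.818×10^-2 mol kg⁻¹ atm⁻¹
pCO2 = [CO2*]/KH = 53.5×10^-6 / 2.818×10^-2 = 1.90×10^-3 atm = 1900 μatm

pCO2 = 1900 μatm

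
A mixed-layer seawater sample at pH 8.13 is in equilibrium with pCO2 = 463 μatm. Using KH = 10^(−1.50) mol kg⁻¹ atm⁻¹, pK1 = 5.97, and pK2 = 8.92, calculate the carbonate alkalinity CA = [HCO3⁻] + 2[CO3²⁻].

CA = 2.80 mmol/kg

[CO2*] = KH · pCO2 = 10^(−1.50) × 463×10^-6 = 1.464×10^-5 mol/kg
α₀ = 1/(1 + K1/[H⁺] + K1K2/[H⁺]²) = 1/(1 + 10^+2.16 + 10^+1.37) = 0.005918
DIC = [CO2*]/α₀ = 1.464×10^-5 / 0.005918 = 2.474 mmol/kg
CA = (α₁ + 2α₂)·DIC = (0.8554 + 2×0.1387) × 2.474 = 2.80 mmol/kg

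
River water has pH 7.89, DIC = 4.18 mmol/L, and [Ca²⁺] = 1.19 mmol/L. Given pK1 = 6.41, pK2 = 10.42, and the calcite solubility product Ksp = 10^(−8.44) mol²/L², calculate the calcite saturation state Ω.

α₂ = 1 / (1 + [H⁺]/K2 + [H⁺]²/(K1K2)) = 1 / (1 + 10^+2.53 + 10^+1.05)
   = 1 / (1 + 338.84 + 11.220) = 1/351.06 = 0.002848
[CO3²⁻] = α₂ × DIC = 0.002848 × 4.18 = 0.01191 mmol/L = 11.91 μmol/L
Ksp = 10^(−8.44) = 3.631×10^-9
Ω = [Ca²⁺][CO3²⁻]/Ksp = (1.19×10^-3)(1.191×10^-5) / 3.631×10^-9 = 3.90

Ω = 3.90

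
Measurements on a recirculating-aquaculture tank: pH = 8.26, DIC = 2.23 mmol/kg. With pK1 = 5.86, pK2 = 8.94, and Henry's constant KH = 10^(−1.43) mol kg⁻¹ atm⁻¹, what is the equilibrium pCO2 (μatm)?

α₀ = 1 / (1 + K1/[H⁺] + K1K2/[H⁺]²) = 1 / (1 + 10^+2.40 + 10^+1.72)
   = 1 / (1 + 251.19 + 52.481) = 1/304.67 = 0.003282
[CO2*] = α₀ × DIC = 0.003282 × 2.23 = 0.007319 mmol/kg = 7.319 μmol/kg
pCO2 = [CO2*]/KH = 7.319×10^-6 / 3.715×10^-2 = 197 μatm

pCO2 = 197 μatm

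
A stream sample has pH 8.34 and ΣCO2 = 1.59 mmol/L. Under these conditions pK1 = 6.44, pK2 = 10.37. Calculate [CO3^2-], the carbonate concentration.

α₂ = 1 / (1 + [H⁺]/K2 + [H⁺]²/(K1K2)) = 1 / (1 + 10^+2.03 + 10^+0.13)
   = 1 / (1 + 107.15 + 1.3490) = 1/109.50 = 0.009132
[CO3²⁻] = α₂ × DIC = 0.009132 × 1.59 = 0.0145 mmol/L = 14.5 μmol/L

[CO3²⁻] = 14.5 μmol/L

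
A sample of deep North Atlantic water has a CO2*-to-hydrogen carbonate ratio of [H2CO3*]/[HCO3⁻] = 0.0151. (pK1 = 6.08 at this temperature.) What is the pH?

pH = 7.90

From K1 = [H⁺][HCO3⁻]/[H2CO3*]:  pH = pK1 − log₁₀([H2CO3*]/[HCO3⁻])
log₁₀(0.0151) = -1.821
pH = 6.08 − (-1.821) = 7.90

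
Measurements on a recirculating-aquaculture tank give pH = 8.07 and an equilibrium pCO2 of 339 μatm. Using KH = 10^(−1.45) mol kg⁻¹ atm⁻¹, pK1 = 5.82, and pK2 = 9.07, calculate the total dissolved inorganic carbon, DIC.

[CO2*] = KH · pCO2 = 10^(−1.45) × 339×10^-6 = 1.203×10^-5 mol/kg
α₀ = 1/(1 + K1/[H⁺] + K1K2/[H⁺]²) = 1/(1 + 10^+2.25 + 10^+1.25) = 0.005086
DIC = [CO2*]/α₀ = 1.203×10^-5 / 0.005086 = 2.36 mmol/kg

DIC = 2.36 mmol/kg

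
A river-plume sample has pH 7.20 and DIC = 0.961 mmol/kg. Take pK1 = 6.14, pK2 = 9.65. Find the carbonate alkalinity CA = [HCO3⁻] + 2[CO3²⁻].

CA = [HCO3⁻] + 2[CO3²⁻] = (α₁ + 2α₂)·DIC
At pH 7.20: [H⁺]/K1 = 10^-1.06 = 0.087096, K2/[H⁺] = 10^-2.45 = 0.0035481
α₁ = 1/(1 + 0.087096 + 0.0035481) = 1/1.0906 = 0.9169; α₂ = α₁·K2/[H⁺] = 0.003253
α₁ + 2α₂ = 0.9234
CA = 0.9234 × 0.961 = 0.887 mmol/kg

CA = 0.887 mmol/kg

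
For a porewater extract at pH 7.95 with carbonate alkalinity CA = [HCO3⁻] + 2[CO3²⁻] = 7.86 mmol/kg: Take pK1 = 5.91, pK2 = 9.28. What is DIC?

CA = [HCO3⁻] + 2[CO3²⁻] = (α₁ + 2α₂)·DIC
At pH 7.95: [H⁺]/K1 = 10^-2.04 = 0.0091201, K2/[H⁺] = 10^-1.33 = 0.046774
α₁ = 1/(1 + 0.0091201 + 0.046774) = 1/1.0559 = 0.9471; α₂ = α₁·K2/[H⁺] = 0.04430
α₁ + 2α₂ = 1.0357
DIC = CA / (α₁ + 2α₂) = 7.86 / 1.0357 = 7.59 mmol/kg

DIC = 7.59 mmol/kg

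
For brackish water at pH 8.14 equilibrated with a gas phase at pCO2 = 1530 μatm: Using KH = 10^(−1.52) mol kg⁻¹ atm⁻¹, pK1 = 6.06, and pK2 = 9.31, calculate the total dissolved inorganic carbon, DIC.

DIC = 5.98 mmol/kg

[CO2*] = KH · pCO2 = 10^(−1.52) × 1530×10^-6 = 4.621×10^-5 mol/kg
α₀ = 1/(1 + K1/[H⁺] + K1K2/[H⁺]²) = 1/(1 + 10^+2.08 + 10^+0.91) = 0.007731
DIC = [CO2*]/α₀ = 4.621×10^-5 / 0.007731 = 5.98 mmol/kg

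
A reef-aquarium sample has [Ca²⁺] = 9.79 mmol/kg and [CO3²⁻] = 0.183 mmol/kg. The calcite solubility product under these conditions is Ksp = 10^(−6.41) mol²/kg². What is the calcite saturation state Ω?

Ω = 4.61

Ksp = 10^(−6.41) = 3.890×10^-7
Ω = [Ca²⁺][CO3²⁻]/Ksp = (9.79×10^-3)(0.183×10^-3) / 3.890×10^-7 = 4.61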